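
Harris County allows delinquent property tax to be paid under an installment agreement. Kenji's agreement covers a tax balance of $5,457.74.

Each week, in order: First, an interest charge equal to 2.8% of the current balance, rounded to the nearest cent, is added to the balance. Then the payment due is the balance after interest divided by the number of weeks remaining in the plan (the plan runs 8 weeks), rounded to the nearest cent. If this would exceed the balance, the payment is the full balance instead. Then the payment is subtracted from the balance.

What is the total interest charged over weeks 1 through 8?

Week 1: opening $5,457.74; interest $152.82 → $5,610.56; payment $701.32; balance $4,909.24
Week 2: opening $4,909.24; interest $137.46 → $5,046.70; payment $720.96; balance $4,325.74
Week 3: opening $4,325.74; interest $121.12 → $4,446.86; payment $741.14; balance $3,705.72
Week 4: opening $3,705.72; interest $103.76 → $3,809.48; payment $761.90; balance $3,047.58
Week 5: opening $3,047.58; interest $85.33 → $3,132.91; payment $783.23; balance $2,349.68
Week 6: opening $2,349.68; interest $65.79 → $2,415.47; payment $805.16; balance $1,610.31
Week 7: opening $1,610.31; interest $45.09 → $1,655.40; payment $827.70; balance $827.70
Week 8: opening $827.70; interest $23.18 → $850.88; payment $850.88; balance $0.00
Total interest: $152.82 + $137.46 + $121.12 + $103.76 + $85.33 + $65.79 + $45.09 + $23.18 = $734.55

$734.55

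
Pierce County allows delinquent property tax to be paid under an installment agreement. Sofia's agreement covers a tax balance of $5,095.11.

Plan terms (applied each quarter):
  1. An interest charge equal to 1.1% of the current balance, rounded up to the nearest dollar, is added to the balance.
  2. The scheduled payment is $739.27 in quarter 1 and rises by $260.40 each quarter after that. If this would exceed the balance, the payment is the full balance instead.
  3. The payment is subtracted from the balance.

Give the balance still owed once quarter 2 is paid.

# | Opening | Interest | Payment | End bal
1 | $5,095.11 | $57.00 | $739.27 | $4,412.84
2 | $4,412.84 | $49.00 | $999.67 | $3,462.17

$3,462.17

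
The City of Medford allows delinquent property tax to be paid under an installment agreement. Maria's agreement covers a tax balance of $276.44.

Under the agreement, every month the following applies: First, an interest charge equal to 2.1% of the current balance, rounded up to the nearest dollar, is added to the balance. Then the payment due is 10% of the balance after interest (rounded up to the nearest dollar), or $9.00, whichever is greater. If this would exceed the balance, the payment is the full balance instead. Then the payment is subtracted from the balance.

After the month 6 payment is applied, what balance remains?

$166.44

# | Opening | Interest | Payment | End bal
1 | $276.44 | $6.00 | $29.00 | $253.44
2 | $253.44 | $6.00 | $26.00 | $233.44
3 | $233.44 | $5.00 | $24.00 | $214.44
4 | $214.44 | $5.00 | $22.00 | $197.44
5 | $197.44 | $5.00 | $21.00 | $181.44
6 | $181.44 | $4.00 | $19.00 | $166.44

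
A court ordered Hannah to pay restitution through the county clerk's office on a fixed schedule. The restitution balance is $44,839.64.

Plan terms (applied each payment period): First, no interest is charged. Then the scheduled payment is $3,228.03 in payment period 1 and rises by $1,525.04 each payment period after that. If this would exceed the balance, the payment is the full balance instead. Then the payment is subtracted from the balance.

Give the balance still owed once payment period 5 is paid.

Payment period 1: opening $44,839.64; payment $3,228.03; balance $41,611.61
Payment period 2: opening $41,611.61; payment $4,753.07; balance $36,858.54
Payment period 3: opening $36,858.54; payment $6,278.11; balance $30,580.43
Payment period 4: opening $30,580.43; payment $7,803.15; balance $22,777.28
Payment period 5: opening $22,777.28; payment $9,328.19; balance $13,449.09

$13,449.09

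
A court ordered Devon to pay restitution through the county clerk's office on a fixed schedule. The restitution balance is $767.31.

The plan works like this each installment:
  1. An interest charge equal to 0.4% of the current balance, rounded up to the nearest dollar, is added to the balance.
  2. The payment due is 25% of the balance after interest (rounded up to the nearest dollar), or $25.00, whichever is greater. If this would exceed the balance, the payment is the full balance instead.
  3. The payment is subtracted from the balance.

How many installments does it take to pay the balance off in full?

# | Opening | Interest | Payment | End bal
1 | $767.31 | $4.00 | $193.00 | $578.31
2 | $578.31 | $3.00 | $146.00 | $435.31
3 | $435.31 | $2.00 | $110.00 | $327.31
4 | $327.31 | $2.00 | $83.00 | $246.31
5 | $246.31 | $1.00 | $62.00 | $185.31
6 | $185.31 | $1.00 | $47.00 | $139.31
7 | $139.31 | $1.00 | $36.00 | $104.31
8 | $104.31 | $1.00 | $27.00 | $78.31
9 | $78.31 | $1.00 | $25.00 | $54.31
10 | $54.31 | $1.00 | $25.00 | $30.31
11 | $30.31 | $1.00 | $25.00 | $6.31
12 | $6.31 | $1.00 | $7.31 | $0.00
Balance reaches $0.00 in installment 12.

12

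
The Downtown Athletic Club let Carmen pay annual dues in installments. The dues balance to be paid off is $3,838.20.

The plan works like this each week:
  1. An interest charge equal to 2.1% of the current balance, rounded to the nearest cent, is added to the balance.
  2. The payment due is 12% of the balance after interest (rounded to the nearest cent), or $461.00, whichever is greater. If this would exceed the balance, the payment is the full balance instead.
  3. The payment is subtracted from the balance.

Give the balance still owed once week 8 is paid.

$550.99

Week 1: opening $3,838.20; interest $80.60 → $3,918.80; payment $470.26; balance $3,448.54
Week 2: opening $3,448.54; interest $72.42 → $3,520.96; payment $461.00; balance $3,059.96
Week 3: opening $3,059.96; interest $64.26 → $3,124.22; payment $461.00; balance $2,663.22
Week 4: opening $2,663.22; interest $55.93 → $2,719.15; payment $461.00; balance $2,258.15
Week 5: opening $2,258.15; interest $47.42 → $2,305.57; payment $461.00; balance $1,844.57
Week 6: opening $1,844.57; interest $38.74 → $1,883.31; payment $461.00; balance $1,422.31
Week 7: opening $1,422.31; interest $29.87 → $1,452.18; payment $461.00; balance $991.18
Week 8: opening $991.18; interest $20.81 → $1,011.99; payment $461.00; balance $550.99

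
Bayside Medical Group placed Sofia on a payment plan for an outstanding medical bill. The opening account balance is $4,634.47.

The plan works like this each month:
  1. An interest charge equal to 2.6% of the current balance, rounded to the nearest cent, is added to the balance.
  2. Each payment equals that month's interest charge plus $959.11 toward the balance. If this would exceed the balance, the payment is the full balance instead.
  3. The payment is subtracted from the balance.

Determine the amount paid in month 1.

$1,079.61

Month 1: $4,634.47 +$120.50 interest = $4,754.97; pay $1,079.61 → $3,675.36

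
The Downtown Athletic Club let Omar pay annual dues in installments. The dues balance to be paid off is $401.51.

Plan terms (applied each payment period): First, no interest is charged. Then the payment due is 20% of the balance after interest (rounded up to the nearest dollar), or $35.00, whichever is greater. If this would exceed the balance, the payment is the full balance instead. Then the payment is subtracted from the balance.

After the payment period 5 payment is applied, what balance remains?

$127.51

# | Opening | Payment | End bal
1 | $401.51 | $81.00 | $320.51
2 | $320.51 | $65.00 | $255.51
3 | $255.51 | $52.00 | $203.51
4 | $203.51 | $41.00 | $162.51
5 | $162.51 | $35.00 | $127.51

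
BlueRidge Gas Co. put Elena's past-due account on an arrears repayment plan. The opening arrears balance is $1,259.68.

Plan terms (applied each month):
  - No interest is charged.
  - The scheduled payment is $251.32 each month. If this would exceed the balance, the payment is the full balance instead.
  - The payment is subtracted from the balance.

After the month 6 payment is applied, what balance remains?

$0.00

# | Opening | Payment | End bal
1 | $1,259.68 | $251.32 | $1,008.36
2 | $1,008.36 | $251.32 | $757.04
3 | $757.04 | $251.32 | $505.72
4 | $505.72 | $251.32 | $254.40
5 | $254.40 | $251.32 | $3.08
6 | $3.08 | $3.08 | $0.00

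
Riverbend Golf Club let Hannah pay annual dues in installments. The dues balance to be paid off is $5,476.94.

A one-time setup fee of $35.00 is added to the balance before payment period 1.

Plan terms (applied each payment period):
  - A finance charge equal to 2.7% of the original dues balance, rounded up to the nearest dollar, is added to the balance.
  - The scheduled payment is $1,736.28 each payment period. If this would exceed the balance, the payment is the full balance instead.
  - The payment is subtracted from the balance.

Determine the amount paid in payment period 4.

# | Opening | Interest | Payment | End bal
1 | $5,511.94 | $148.00 | $1,736.28 | $3,923.66
2 | $3,923.66 | $148.00 | $1,736.28 | $2,335.38
3 | $2,335.38 | $148.00 | $1,736.28 | $747.10
4 | $747.10 | $148.00 | $895.10 | $0.00

$895.10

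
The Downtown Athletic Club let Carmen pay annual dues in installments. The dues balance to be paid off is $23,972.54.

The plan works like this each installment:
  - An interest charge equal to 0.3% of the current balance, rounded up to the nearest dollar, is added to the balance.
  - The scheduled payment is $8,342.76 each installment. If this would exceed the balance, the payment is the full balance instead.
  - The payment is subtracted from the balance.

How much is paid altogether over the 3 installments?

Installment 1: $23,972.54 +$72.00 interest = $24,044.54; pay $8,342.76 → $15,701.78
Installment 2: $15,701.78 +$48.00 interest = $15,749.78; pay $8,342.76 → $7,407.02
Installment 3: $7,407.02 +$23.00 interest = $7,430.02; pay $7,430.02 → $0.00
Total paid: $24,115.54

$24,115.54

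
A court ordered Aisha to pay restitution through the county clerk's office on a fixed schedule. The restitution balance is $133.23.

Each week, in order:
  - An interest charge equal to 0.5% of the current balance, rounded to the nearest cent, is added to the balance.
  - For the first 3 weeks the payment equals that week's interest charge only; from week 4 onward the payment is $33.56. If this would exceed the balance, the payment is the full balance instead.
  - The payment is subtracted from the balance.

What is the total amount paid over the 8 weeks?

$136.92

Week 1: opening $133.23; interest $0.67 → $133.90; payment $0.67; balance $133.23
Week 2: opening $133.23; interest $0.67 → $133.90; payment $0.67; balance $133.23
Week 3: opening $133.23; interest $0.67 → $133.90; payment $0.67; balance $133.23
Week 4: opening $133.23; interest $0.67 → $133.90; payment $33.56; balance $100.34
Week 5: opening $100.34; interest $0.50 → $100.84; payment $33.56; balance $67.28
Week 6: opening $67.28; interest $0.34 → $67.62; payment $33.56; balance $34.06
Week 7: opening $34.06; interest $0.17 → $34.23; payment $33.56; balance $0.67
Week 8: opening $0.67; interest $0.00 → $0.67; payment $0.67; balance $0.00
Total paid: $136.92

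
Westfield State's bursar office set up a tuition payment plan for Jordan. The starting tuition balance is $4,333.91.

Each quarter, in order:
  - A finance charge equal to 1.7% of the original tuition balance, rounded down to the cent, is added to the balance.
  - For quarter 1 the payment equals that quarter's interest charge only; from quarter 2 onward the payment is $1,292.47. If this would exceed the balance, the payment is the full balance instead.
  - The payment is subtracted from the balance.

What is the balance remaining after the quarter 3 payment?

Quarter 1: $4,333.91 +$73.67 interest = $4,407.58; pay $73.67 → $4,333.91
Quarter 2: $4,333.91 +$73.67 interest = $4,407.58; pay $1,292.47 → $3,115.11
Quarter 3: $3,115.11 +$73.67 interest = $3,188.78; pay $1,292.47 → $1,896.31

$1,896.31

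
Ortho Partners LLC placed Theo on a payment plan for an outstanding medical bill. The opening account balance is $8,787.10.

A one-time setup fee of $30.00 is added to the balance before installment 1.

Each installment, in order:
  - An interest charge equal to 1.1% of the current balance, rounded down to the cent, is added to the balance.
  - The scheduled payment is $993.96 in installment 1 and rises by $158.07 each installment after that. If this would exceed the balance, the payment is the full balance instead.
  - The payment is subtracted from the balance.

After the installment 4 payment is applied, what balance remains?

$4,214.16

Installment 1: opening $8,817.10; interest $96.98 → $8,914.08; payment $993.96; balance $7,920.12
Installment 2: opening $7,920.12; interest $87.12 → $8,007.24; payment $1,152.03; balance $6,855.21
Installment 3: opening $6,855.21; interest $75.40 → $6,930.61; payment $1,310.10; balance $5,620.51
Installment 4: opening $5,620.51; interest $61.82 → $5,682.33; payment $1,468.17; balance $4,214.16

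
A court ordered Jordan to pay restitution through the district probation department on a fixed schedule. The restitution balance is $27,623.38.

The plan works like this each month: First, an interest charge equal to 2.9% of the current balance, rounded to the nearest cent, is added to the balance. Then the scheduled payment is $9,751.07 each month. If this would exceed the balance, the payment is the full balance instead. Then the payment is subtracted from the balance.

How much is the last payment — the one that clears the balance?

Month 1: opening $27,623.38; interest $801.08 → $28,424.46; payment $9,751.07; balance $18,673.39
Month 2: opening $18,673.39; interest $541.53 → $19,214.92; payment $9,751.07; balance $9,463.85
Month 3: opening $9,463.85; interest $274.45 → $9,738.30; payment $9,738.30; balance $0.00

$9,738.30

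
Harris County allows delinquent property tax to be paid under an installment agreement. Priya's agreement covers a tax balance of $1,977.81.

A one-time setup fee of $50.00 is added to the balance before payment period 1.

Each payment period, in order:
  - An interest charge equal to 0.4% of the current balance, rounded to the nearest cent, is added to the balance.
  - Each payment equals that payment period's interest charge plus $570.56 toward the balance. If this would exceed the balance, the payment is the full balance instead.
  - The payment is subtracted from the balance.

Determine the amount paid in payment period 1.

$578.67

# | Opening | Interest | Payment | End bal
1 | $2,027.81 | $8.11 | $578.67 | $1,457.25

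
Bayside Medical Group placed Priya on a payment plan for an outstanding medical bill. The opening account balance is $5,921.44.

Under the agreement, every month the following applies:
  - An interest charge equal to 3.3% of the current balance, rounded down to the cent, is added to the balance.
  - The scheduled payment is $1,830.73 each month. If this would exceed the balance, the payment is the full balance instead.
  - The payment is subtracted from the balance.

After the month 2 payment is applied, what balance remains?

$2,596.82

Month 1: opening $5,921.44; interest $195.40 → $6,116.84; payment $1,830.73; balance $4,286.11
Month 2: opening $4,286.11; interest $141.44 → $4,427.55; payment $1,830.73; balance $2,596.82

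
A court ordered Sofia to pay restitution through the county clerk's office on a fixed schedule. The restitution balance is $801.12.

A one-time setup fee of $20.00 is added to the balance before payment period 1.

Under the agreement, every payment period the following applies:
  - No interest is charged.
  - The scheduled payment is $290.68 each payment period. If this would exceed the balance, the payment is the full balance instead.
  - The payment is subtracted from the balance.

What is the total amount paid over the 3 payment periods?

$821.12

Payment period 1: opening $821.12; payment $290.68; balance $530.44
Payment period 2: opening $530.44; payment $290.68; balance $239.76
Payment period 3: opening $239.76; payment $239.76; balance $0.00
Total paid: $821.12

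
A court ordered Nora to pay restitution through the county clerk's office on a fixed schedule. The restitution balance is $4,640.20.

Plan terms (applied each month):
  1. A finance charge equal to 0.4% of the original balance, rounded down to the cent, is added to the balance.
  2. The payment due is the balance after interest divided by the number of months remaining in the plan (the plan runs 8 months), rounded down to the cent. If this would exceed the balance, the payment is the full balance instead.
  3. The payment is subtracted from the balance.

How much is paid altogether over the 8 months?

$4,788.68

Month 1: $4,640.20 +$18.56 interest = $4,658.76; pay $582.34 → $4,076.42
Month 2: $4,076.42 +$18.56 interest = $4,094.98; pay $584.99 → $3,509.99
Month 3: $3,509.99 +$18.56 interest = $3,528.55; pay $588.09 → $2,940.46
Month 4: $2,940.46 +$18.56 interest = $2,959.02; pay $591.80 → $2,367.22
Month 5: $2,367.22 +$18.56 interest = $2,385.78; pay $596.44 → $1,789.34
Month 6: $1,789.34 +$18.56 interest = $1,807.90; pay $602.63 → $1,205.27
Month 7: $1,205.27 +$18.56 interest = $1,223.83; pay $611.91 → $611.92
Month 8: $611.92 +$18.56 interest = $630.48; pay $630.48 → $0.00
Total paid: $4,788.68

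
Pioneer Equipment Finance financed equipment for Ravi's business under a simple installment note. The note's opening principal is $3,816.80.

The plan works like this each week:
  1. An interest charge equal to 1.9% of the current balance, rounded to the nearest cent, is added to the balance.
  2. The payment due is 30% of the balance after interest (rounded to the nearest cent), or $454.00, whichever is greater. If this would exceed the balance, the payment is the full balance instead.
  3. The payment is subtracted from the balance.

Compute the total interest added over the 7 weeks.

$217.04

Week 1: opening $3,816.80; interest $72.52 → $3,889.32; payment $1,166.80; balance $2,722.52
Week 2: opening $2,722.52; interest $51.73 → $2,774.25; payment $832.28; balance $1,941.97
Week 3: opening $1,941.97; interest $36.90 → $1,978.87; payment $593.66; balance $1,385.21
Week 4: opening $1,385.21; interest $26.32 → $1,411.53; payment $454.00; balance $957.53
Week 5: opening $957.53; interest $18.19 → $975.72; payment $454.00; balance $521.72
Week 6: opening $521.72; interest $9.91 → $531.63; payment $454.00; balance $77.63
Week 7: opening $77.63; interest $1.47 → $79.10; payment $79.10; balance $0.00
Total interest: $72.52 + $51.73 + $36.90 + $26.32 + $18.19 + $9.91 + $1.47 = $217.04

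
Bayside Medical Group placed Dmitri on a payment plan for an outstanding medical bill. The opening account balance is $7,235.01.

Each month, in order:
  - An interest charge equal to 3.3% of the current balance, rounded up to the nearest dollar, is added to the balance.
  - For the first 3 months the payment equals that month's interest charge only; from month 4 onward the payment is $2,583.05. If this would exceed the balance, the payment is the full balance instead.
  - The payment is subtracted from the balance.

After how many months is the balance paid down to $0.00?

Month 1: $7,235.01 +$239.00 interest = $7,474.01; pay $239.00 → $7,235.01
Month 2: $7,235.01 +$239.00 interest = $7,474.01; pay $239.00 → $7,235.01
Month 3: $7,235.01 +$239.00 interest = $7,474.01; pay $239.00 → $7,235.01
Month 4: $7,235.01 +$239.00 interest = $7,474.01; pay $2,583.05 → $4,890.96
Month 5: $4,890.96 +$162.00 interest = $5,052.96; pay $2,583.05 → $2,469.91
Month 6: $2,469.91 +$82.00 interest = $2,551.91; pay $2,551.91 → $0.00
Balance reaches $0.00 in month 6.

6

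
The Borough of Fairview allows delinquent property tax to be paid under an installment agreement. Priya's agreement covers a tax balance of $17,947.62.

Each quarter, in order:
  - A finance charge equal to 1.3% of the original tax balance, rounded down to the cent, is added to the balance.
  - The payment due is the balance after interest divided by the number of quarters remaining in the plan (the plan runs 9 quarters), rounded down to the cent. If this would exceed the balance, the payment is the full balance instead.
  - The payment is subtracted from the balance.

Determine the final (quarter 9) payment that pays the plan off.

$2,654.22

Quarter 1: $17,947.62 +$233.31 interest = $18,180.93; pay $2,020.10 → $16,160.83
Quarter 2: $16,160.83 +$233.31 interest = $16,394.14; pay $2,049.26 → $14,344.88
Quarter 3: $14,344.88 +$233.31 interest = $14,578.19; pay $2,082.59 → $12,495.60
Quarter 4: $12,495.60 +$233.31 interest = $12,728.91; pay $2,121.48 → $10,607.43
Quarter 5: $10,607.43 +$233.31 interest = $10,840.74; pay $2,168.14 → $8,672.60
Quarter 6: $8,672.60 +$233.31 interest = $8,905.91; pay $2,226.47 → $6,679.44
Quarter 7: $6,679.44 +$233.31 interest = $6,912.75; pay $2,304.25 → $4,608.50
Quarter 8: $4,608.50 +$233.31 interest = $4,841.81; pay $2,420.90 → $2,420.91
Quarter 9: $2,420.91 +$233.31 interest = $2,654.22; pay $2,654.22 → $0.00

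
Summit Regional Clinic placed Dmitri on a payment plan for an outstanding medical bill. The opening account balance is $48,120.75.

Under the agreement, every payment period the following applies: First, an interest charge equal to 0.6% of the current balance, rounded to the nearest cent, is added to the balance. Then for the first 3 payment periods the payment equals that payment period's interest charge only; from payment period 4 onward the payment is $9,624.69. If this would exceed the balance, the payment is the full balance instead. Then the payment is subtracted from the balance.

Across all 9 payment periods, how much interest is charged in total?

$1,751.52

# | Opening | Interest | Payment | End bal
1 | $48,120.75 | $288.72 | $288.72 | $48,120.75
2 | $48,120.75 | $288.72 | $288.72 | $48,120.75
3 | $48,120.75 | $288.72 | $288.72 | $48,120.75
4 | $48,120.75 | $288.72 | $9,624.69 | $38,784.78
5 | $38,784.78 | $232.71 | $9,624.69 | $29,392.80
6 | $29,392.80 | $176.36 | $9,624.69 | $19,944.47
7 | $19,944.47 | $119.67 | $9,624.69 | $10,439.45
8 | $10,439.45 | $62.64 | $9,624.69 | $877.40
9 | $877.40 | $5.26 | $882.66 | $0.00
Total interest: $288.72 + $288.72 + $288.72 + $288.72 + $232.71 + $176.36 + $119.67 + $62.64 + $5.26 = $1,751.52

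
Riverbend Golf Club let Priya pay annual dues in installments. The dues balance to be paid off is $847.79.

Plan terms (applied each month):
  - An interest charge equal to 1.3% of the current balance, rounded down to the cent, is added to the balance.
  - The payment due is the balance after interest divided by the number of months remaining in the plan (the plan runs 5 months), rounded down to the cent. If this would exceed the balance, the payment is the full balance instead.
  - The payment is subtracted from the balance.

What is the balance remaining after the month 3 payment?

Month 1: $847.79 +$11.02 interest = $858.81; pay $171.76 → $687.05
Month 2: $687.05 +$8.93 interest = $695.98; pay $173.99 → $521.99
Month 3: $521.99 +$6.78 interest = $528.77; pay $176.25 → $352.52

$352.52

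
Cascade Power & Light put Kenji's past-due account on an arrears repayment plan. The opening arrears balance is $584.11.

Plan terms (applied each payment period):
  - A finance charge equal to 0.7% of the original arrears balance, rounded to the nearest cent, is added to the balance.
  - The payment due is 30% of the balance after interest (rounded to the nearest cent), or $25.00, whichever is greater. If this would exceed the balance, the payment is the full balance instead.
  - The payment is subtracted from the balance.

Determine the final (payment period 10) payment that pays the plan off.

Payment period 1: opening $584.11; interest $4.09 → $588.20; payment $176.46; balance $411.74
Payment period 2: opening $411.74; interest $4.09 → $415.83; payment $124.75; balance $291.08
Payment period 3: opening $291.08; interest $4.09 → $295.17; payment $88.55; balance $206.62
Payment period 4: opening $206.62; interest $4.09 → $210.71; payment $63.21; balance $147.50
Payment period 5: opening $147.50; interest $4.09 → $151.59; payment $45.48; balance $106.11
Payment period 6: opening $106.11; interest $4.09 → $110.20; payment $33.06; balance $77.14
Payment period 7: opening $77.14; interest $4.09 → $81.23; payment $25.00; balance $56.23
Payment period 8: opening $56.23; interest $4.09 → $60.32; payment $25.00; balance $35.32
Payment period 9: opening $35.32; interest $4.09 → $39.41; payment $25.00; balance $14.41
Payment period 10: opening $14.41; interest $4.09 → $18.50; payment $18.50; balance $0.00

$18.50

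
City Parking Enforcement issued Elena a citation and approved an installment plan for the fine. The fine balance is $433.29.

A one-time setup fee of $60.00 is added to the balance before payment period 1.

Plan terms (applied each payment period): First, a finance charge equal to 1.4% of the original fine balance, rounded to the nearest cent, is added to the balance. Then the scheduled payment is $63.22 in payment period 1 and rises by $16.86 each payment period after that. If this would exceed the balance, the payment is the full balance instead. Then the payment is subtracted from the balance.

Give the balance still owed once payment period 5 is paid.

Payment period 1: opening $493.29; interest $6.07 → $499.36; payment $63.22; balance $436.14
Payment period 2: opening $436.14; interest $6.07 → $442.21; payment $80.08; balance $362.13
Payment period 3: opening $362.13; interest $6.07 → $368.20; payment $96.94; balance $271.26
Payment period 4: opening $271.26; interest $6.07 → $277.33; payment $113.80; balance $163.53
Payment period 5: opening $163.53; interest $6.07 → $169.60; payment $130.66; balance $38.94

$38.94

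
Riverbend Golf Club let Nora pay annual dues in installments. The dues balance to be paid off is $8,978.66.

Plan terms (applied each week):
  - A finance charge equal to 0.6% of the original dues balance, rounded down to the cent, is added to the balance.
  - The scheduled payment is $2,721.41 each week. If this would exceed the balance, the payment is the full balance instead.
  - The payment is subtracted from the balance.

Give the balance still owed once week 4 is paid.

Week 1: opening $8,978.66; interest $53.87 → $9,032.53; payment $2,721.41; balance $6,311.12
Week 2: opening $6,311.12; interest $53.87 → $6,364.99; payment $2,721.41; balance $3,643.58
Week 3: opening $3,643.58; interest $53.87 → $3,697.45; payment $2,721.41; balance $976.04
Week 4: opening $976.04; interest $53.87 → $1,029.91; payment $1,029.91; balance $0.00

$0.00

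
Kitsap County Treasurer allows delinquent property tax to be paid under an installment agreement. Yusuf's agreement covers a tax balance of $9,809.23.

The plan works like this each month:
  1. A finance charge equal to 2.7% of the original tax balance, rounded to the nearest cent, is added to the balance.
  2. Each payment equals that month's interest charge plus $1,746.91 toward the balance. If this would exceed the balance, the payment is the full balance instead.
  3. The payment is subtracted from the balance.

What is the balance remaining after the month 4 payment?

Month 1: opening $9,809.23; interest $264.85 → $10,074.08; payment $2,011.76; balance $8,062.32
Month 2: opening $8,062.32; interest $264.85 → $8,327.17; payment $2,011.76; balance $6,315.41
Month 3: opening $6,315.41; interest $264.85 → $6,580.26; payment $2,011.76; balance $4,568.50
Month 4: opening $4,568.50; interest $264.85 → $4,833.35; payment $2,011.76; balance $2,821.59

$2,821.59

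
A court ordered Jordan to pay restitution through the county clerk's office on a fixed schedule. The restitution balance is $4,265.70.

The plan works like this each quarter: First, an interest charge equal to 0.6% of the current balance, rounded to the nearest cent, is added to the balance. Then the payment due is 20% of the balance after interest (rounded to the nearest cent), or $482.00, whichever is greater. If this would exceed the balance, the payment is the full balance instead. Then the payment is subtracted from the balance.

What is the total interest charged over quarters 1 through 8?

Quarter 1: $4,265.70 +$25.59 interest = $4,291.29; pay $858.26 → $3,433.03
Quarter 2: $3,433.03 +$20.60 interest = $3,453.63; pay $690.73 → $2,762.90
Quarter 3: $2,762.90 +$16.58 interest = $2,779.48; pay $555.90 → $2,223.58
Quarter 4: $2,223.58 +$13.34 interest = $2,236.92; pay $482.00 → $1,754.92
Quarter 5: $1,754.92 +$10.53 interest = $1,765.45; pay $482.00 → $1,283.45
Quarter 6: $1,283.45 +$7.70 interest = $1,291.15; pay $482.00 → $809.15
Quarter 7: $809.15 +$4.85 interest = $814.00; pay $482.00 → $332.00
Quarter 8: $332.00 +$1.99 interest = $333.99; pay $333.99 → $0.00
Total interest: $25.59 + $20.60 + $16.58 + $13.34 + $10.53 + $7.70 + $4.85 + $1.99 = $101.18

$101.18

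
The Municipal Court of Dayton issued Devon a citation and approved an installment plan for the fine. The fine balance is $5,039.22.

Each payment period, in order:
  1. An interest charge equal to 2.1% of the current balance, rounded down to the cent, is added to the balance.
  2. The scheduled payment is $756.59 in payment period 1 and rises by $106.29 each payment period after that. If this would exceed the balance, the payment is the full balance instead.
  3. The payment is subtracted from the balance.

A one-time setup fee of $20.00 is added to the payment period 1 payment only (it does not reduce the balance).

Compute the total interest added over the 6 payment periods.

Payment period 1: opening $5,039.22; interest $105.82 → $5,145.04; payment $756.59 (+ $20.00 fee); balance $4,388.45
Payment period 2: opening $4,388.45; interest $92.15 → $4,480.60; payment $862.88; balance $3,617.72
Payment period 3: opening $3,617.72; interest $75.97 → $3,693.69; payment $969.17; balance $2,724.52
Payment period 4: opening $2,724.52; interest $57.21 → $2,781.73; payment $1,075.46; balance $1,706.27
Payment period 5: opening $1,706.27; interest $35.83 → $1,742.10; payment $1,181.75; balance $560.35
Payment period 6: opening $560.35; interest $11.76 → $572.11; payment $572.11; balance $0.00
Total interest: $105.82 + $92.15 + $75.97 + $57.21 + $35.83 + $11.76 = $378.74

$378.74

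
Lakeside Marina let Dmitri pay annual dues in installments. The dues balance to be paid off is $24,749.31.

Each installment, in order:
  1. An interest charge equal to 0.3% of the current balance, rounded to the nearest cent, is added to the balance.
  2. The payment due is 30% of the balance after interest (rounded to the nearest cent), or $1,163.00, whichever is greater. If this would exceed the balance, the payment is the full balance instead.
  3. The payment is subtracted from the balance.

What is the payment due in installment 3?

# | Opening | Interest | Payment | End bal
1 | $24,749.31 | $74.25 | $7,447.07 | $17,376.49
2 | $17,376.49 | $52.13 | $5,228.59 | $12,200.03
3 | $12,200.03 | $36.60 | $3,670.99 | $8,565.64

$3,670.99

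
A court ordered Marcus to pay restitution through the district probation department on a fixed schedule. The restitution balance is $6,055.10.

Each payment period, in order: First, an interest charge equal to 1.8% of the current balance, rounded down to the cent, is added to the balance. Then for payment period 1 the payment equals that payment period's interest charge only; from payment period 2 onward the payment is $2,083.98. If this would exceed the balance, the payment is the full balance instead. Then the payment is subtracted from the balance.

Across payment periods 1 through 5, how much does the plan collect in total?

Payment period 1: opening $6,055.10; interest $108.99 → $6,164.09; payment $108.99; balance $6,055.10
Payment period 2: opening $6,055.10; interest $108.99 → $6,164.09; payment $2,083.98; balance $4,080.11
Payment period 3: opening $4,080.11; interest $73.44 → $4,153.55; payment $2,083.98; balance $2,069.57
Payment period 4: opening $2,069.57; interest $37.25 → $2,106.82; payment $2,083.98; balance $22.84
Payment period 5: opening $22.84; interest $0.41 → $23.25; payment $23.25; balance $0.00
Total paid: $6,384.18

$6,384.18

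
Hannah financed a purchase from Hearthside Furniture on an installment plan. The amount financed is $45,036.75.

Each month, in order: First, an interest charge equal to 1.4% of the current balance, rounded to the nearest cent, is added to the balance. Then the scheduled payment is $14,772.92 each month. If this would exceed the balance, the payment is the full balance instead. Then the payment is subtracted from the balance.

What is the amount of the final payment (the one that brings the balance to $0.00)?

# | Opening | Interest | Payment | End bal
1 | $45,036.75 | $630.51 | $14,772.92 | $30,894.34
2 | $30,894.34 | $432.52 | $14,772.92 | $16,553.94
3 | $16,553.94 | $231.76 | $14,772.92 | $2,012.78
4 | $2,012.78 | $28.18 | $2,040.96 | $0.00

$2,040.96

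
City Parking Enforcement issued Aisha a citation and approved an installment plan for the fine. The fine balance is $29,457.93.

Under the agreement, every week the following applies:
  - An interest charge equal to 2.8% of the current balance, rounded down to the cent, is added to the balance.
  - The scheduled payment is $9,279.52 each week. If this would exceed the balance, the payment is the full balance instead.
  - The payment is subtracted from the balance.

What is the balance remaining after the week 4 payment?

# | Opening | Interest | Payment | End bal
1 | $29,457.93 | $824.82 | $9,279.52 | $21,003.23
2 | $21,003.23 | $588.09 | $9,279.52 | $12,311.80
3 | $12,311.80 | $344.73 | $9,279.52 | $3,377.01
4 | $3,377.01 | $94.55 | $3,471.56 | $0.00

$0.00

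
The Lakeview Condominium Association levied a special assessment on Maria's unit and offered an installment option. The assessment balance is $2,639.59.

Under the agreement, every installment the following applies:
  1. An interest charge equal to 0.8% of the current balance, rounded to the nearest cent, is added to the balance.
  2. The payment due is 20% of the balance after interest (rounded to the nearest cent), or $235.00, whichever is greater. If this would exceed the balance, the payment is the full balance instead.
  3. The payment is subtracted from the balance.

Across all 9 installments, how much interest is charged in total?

# | Opening | Interest | Payment | End bal
1 | $2,639.59 | $21.12 | $532.14 | $2,128.57
2 | $2,128.57 | $17.03 | $429.12 | $1,716.48
3 | $1,716.48 | $13.73 | $346.04 | $1,384.17
4 | $1,384.17 | $11.07 | $279.05 | $1,116.19
5 | $1,116.19 | $8.93 | $235.00 | $890.12
6 | $890.12 | $7.12 | $235.00 | $662.24
7 | $662.24 | $5.30 | $235.00 | $432.54
8 | $432.54 | $3.46 | $235.00 | $201.00
9 | $201.00 | $1.61 | $202.61 | $0.00
Total interest: $21.12 + $17.03 + $13.73 + $11.07 + $8.93 + $7.12 + $5.30 + $3.46 + $1.61 = $89.37

$89.37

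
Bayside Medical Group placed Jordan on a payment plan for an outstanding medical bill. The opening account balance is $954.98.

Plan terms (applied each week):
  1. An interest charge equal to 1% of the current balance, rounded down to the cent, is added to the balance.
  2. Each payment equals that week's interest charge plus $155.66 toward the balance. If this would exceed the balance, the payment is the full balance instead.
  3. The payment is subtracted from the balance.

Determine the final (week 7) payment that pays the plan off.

$21.23

# | Opening | Interest | Payment | End bal
1 | $954.98 | $9.54 | $165.20 | $799.32
2 | $799.32 | $7.99 | $163.65 | $643.66
3 | $643.66 | $6.43 | $162.09 | $488.00
4 | $488.00 | $4.88 | $160.54 | $332.34
5 | $332.34 | $3.32 | $158.98 | $176.68
6 | $176.68 | $1.76 | $157.42 | $21.02
7 | $21.02 | $0.21 | $21.23 | $0.00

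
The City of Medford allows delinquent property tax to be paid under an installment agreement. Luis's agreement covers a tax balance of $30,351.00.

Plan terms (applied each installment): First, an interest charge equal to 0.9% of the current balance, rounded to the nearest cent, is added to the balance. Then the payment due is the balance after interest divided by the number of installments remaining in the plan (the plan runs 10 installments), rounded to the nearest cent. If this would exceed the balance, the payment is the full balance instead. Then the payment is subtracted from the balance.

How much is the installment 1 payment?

# | Opening | Interest | Payment | End bal
1 | $30,351.00 | $273.16 | $3,062.42 | $27,561.74

$3,062.42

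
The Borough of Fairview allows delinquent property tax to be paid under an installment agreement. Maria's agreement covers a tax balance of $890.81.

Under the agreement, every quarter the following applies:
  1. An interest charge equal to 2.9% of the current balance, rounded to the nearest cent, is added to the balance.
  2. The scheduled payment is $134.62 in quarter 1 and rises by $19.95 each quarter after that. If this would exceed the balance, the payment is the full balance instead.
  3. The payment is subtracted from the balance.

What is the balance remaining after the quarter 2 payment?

$650.13

Quarter 1: opening $890.81; interest $25.83 → $916.64; payment $134.62; balance $782.02
Quarter 2: opening $782.02; interest $22.68 → $804.70; payment $154.57; balance $650.13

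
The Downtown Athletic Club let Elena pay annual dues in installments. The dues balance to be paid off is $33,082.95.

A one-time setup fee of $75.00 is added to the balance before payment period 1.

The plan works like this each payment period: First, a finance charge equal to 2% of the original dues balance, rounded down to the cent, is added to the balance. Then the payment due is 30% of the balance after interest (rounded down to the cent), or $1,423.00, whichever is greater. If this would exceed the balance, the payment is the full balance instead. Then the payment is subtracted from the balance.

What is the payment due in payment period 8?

$1,442.72

Payment period 1: $33,157.95 +$661.65 interest = $33,819.60; pay $10,145.88 → $23,673.72
Payment period 2: $23,673.72 +$661.65 interest = $24,335.37; pay $7,300.61 → $17,034.76
Payment period 3: $17,034.76 +$661.65 interest = $17,696.41; pay $5,308.92 → $12,387.49
Payment period 4: $12,387.49 +$661.65 interest = $13,049.14; pay $3,914.74 → $9,134.40
Payment period 5: $9,134.40 +$661.65 interest = $9,796.05; pay $2,938.81 → $6,857.24
Payment period 6: $6,857.24 +$661.65 interest = $7,518.89; pay $2,255.66 → $5,263.23
Payment period 7: $5,263.23 +$661.65 interest = $5,924.88; pay $1,777.46 → $4,147.42
Payment period 8: $4,147.42 +$661.65 interest = $4,809.07; pay $1,442.72 → $3,366.35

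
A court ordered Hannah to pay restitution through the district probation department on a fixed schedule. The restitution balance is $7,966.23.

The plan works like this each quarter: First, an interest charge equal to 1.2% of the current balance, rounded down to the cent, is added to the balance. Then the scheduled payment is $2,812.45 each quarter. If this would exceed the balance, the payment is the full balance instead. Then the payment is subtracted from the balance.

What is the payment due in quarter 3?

Quarter 1: $7,966.23 +$95.59 interest = $8,061.82; pay $2,812.45 → $5,249.37
Quarter 2: $5,249.37 +$62.99 interest = $5,312.36; pay $2,812.45 → $2,499.91
Quarter 3: $2,499.91 +$29.99 interest = $2,529.90; pay $2,529.90 → $0.00

$2,529.90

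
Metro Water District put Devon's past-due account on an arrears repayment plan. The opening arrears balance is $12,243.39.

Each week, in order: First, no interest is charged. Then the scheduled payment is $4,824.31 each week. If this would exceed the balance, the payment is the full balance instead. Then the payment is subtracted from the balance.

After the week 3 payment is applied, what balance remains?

Week 1: opening $12,243.39; payment $4,824.31; balance $7,419.08
Week 2: opening $7,419.08; payment $4,824.31; balance $2,594.77
Week 3: opening $2,594.77; payment $2,594.77; balance $0.00

$0.00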